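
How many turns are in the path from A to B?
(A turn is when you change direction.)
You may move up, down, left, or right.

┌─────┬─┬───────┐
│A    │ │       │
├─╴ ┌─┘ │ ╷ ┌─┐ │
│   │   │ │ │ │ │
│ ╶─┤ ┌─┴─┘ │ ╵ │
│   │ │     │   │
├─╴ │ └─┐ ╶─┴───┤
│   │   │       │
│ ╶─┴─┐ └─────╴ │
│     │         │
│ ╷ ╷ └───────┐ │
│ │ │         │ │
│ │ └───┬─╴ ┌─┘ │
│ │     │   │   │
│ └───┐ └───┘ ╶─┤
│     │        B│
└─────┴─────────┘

Directions: right, down, left, down, right, down, left, down, right, down, down, right, right, down, right, right, right, right
Number of turns: 12

Solution:

┌─────┬─┬───────┐
│A ↓  │ │       │
├─╴ ┌─┘ │ ╷ ┌─┐ │
│↓ ↲│   │ │ │ │ │
│ ╶─┤ ┌─┴─┘ │ ╵ │
│↳ ↓│ │     │   │
├─╴ │ └─┐ ╶─┴───┤
│↓ ↲│   │       │
│ ╶─┴─┐ └─────╴ │
│↳ ↓  │         │
│ ╷ ╷ └───────┐ │
│ │↓│         │ │
│ │ └───┬─╴ ┌─┘ │
│ │↳ → ↓│   │   │
│ └───┐ └───┘ ╶─┤
│     │↳ → → → B│
└─────┴─────────┘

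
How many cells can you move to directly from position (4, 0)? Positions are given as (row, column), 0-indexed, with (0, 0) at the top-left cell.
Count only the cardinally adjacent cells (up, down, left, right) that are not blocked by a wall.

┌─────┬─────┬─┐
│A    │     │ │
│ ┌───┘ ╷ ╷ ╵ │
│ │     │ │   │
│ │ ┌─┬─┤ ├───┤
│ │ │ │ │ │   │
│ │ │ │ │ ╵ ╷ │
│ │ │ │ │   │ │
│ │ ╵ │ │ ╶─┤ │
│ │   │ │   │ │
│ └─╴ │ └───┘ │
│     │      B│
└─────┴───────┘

Checking passable neighbors of (4, 0):
Neighbors: (3, 0), (5, 0)
Count: 2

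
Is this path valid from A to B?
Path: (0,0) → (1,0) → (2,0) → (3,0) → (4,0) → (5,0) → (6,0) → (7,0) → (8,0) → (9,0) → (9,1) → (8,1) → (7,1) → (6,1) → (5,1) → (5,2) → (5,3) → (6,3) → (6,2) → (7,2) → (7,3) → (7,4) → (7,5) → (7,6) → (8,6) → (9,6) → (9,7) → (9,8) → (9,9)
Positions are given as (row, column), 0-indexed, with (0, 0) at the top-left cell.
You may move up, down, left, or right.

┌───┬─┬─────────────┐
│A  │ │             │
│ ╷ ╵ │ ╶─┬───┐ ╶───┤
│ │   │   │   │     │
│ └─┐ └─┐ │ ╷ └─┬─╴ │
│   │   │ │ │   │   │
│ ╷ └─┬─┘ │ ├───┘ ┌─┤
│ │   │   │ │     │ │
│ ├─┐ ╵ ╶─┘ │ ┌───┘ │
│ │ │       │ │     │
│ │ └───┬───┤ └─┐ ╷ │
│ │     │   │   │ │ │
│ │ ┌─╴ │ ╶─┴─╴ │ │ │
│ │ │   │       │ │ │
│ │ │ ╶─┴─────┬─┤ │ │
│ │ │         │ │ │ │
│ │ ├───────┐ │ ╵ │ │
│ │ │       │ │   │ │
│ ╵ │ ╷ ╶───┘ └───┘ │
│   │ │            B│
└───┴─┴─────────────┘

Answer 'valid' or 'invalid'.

Checking path validity:
Result: All consecutive moves are passable.

valid

Correct solution:

┌───┬─┬─────────────┐
│A  │ │             │
│ ╷ ╵ │ ╶─┬───┐ ╶───┤
│↓│   │   │   │     │
│ └─┐ └─┐ │ ╷ └─┬─╴ │
│↓  │   │ │ │   │   │
│ ╷ └─┬─┘ │ ├───┘ ┌─┤
│↓│   │   │ │     │ │
│ ├─┐ ╵ ╶─┘ │ ┌───┘ │
│↓│ │       │ │     │
│ │ └───┬───┤ └─┐ ╷ │
│↓│↱ → ↓│   │   │ │ │
│ │ ┌─╴ │ ╶─┴─╴ │ │ │
│↓│↑│↓ ↲│       │ │ │
│ │ │ ╶─┴─────┬─┤ │ │
│↓│↑│↳ → → → ↓│ │ │ │
│ │ ├───────┐ │ ╵ │ │
│↓│↑│       │↓│   │ │
│ ╵ │ ╷ ╶───┘ └───┘ │
│↳ ↑│ │      ↳ → → B│
└───┴─┴─────────────┘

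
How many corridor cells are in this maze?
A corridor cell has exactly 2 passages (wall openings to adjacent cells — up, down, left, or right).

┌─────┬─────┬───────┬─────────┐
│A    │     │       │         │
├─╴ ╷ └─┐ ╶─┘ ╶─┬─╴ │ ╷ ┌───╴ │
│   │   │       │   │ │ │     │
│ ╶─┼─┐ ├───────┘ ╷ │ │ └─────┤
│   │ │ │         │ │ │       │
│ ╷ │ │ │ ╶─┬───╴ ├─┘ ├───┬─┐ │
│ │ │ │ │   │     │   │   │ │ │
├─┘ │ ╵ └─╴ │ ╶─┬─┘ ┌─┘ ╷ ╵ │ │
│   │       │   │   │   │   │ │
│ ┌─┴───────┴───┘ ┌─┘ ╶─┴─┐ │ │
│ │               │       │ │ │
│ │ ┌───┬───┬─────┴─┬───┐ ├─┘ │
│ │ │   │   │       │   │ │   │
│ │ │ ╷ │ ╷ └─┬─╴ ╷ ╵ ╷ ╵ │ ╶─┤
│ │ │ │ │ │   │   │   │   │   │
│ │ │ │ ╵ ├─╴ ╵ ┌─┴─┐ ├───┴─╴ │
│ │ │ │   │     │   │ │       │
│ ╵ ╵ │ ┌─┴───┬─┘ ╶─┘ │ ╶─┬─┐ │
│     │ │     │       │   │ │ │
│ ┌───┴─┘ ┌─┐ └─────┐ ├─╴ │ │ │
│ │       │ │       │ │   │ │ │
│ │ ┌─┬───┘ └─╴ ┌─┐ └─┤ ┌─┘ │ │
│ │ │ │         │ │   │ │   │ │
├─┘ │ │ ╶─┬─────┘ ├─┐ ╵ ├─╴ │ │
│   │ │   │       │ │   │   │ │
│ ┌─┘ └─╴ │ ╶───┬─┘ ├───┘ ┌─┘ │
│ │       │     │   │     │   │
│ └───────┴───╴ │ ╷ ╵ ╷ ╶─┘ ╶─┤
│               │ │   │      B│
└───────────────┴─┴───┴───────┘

Counting cells with exactly 2 passages:
Total corridor cells: 171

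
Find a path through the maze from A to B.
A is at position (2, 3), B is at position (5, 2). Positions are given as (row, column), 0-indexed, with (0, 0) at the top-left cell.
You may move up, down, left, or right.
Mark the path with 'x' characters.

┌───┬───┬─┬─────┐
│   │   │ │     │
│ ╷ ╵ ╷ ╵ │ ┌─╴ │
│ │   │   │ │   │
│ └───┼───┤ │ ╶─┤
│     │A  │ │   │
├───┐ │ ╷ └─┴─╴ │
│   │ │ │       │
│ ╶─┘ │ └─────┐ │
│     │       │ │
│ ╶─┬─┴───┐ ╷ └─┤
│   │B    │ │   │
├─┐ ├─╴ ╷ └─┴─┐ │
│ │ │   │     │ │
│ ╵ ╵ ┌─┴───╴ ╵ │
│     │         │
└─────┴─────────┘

Finding the shortest path from (2, 3) to (5, 2):
Path length: 16 steps
Directions: down → down → right → right → right → down → right → down → down → left → up → left → left → up → left → left

Solution:

┌───┬───┬─┬─────┐
│   │   │ │     │
│ ╷ ╵ ╷ ╵ │ ┌─╴ │
│ │   │   │ │   │
│ └───┼───┤ │ ╶─┤
│     │A  │ │   │
├───┐ │ ╷ └─┴─╴ │
│   │ │x│       │
│ ╶─┘ │ └─────┐ │
│     │x x x x│ │
│ ╶─┬─┴───┐ ╷ └─┤
│   │B x x│ │x x│
├─┐ ├─╴ ╷ └─┴─┐ │
│ │ │   │x x x│x│
│ ╵ ╵ ┌─┴───╴ ╵ │
│     │      x x│
└─────┴─────────┘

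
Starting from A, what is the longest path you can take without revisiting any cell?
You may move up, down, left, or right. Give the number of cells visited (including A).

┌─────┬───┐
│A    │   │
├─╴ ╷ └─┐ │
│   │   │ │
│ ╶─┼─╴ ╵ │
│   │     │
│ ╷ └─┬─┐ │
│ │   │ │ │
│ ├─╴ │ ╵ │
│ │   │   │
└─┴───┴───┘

Finding longest simple path using DFS:
Start: (0, 0)
Longest path visits 11 cells
Path: A → right → right → down → right → down → right → down → down → left → up

Solution:

┌─────┬───┐
│A → ↓│   │
├─╴ ╷ └─┐ │
│   │↳ ↓│ │
│ ╶─┼─╴ ╵ │
│   │  ↳ ↓│
│ ╷ └─┬─┐ │
│ │   │B│↓│
│ ├─╴ │ ╵ │
│ │   │↑ ↲│
└─┴───┴───┘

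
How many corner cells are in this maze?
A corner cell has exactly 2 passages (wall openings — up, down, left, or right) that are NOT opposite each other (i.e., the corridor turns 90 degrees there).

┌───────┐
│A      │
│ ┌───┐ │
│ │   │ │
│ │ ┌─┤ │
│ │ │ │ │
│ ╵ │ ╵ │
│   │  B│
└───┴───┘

Counting corner cells (2 non-opposite passages):
Total corners: 7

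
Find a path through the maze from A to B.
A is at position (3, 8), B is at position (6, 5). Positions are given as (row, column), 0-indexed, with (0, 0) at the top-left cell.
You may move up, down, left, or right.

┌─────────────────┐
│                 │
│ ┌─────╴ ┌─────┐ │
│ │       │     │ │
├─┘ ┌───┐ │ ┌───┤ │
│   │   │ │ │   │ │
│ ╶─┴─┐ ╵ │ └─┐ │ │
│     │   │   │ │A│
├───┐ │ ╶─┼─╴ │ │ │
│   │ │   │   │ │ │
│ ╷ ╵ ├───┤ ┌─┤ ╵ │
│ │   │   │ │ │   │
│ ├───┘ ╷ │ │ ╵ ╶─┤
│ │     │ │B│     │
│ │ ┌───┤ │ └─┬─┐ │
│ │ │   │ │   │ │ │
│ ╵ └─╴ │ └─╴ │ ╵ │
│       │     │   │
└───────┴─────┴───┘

Finding the shortest path from (3, 8) to (6, 5):
Path length: 40 steps
Directions: up → up → up → left → left → left → left → down → left → left → left → down → left → down → right → right → down → down → left → up → left → down → down → down → down → right → up → up → right → right → up → right → down → down → down → right → right → up → left → up

Solution:

┌─────────────────┐
│        ↓ ← ← ← ↰│
│ ┌─────╴ ┌─────┐ │
│ │↓ ← ← ↲│     │↑│
├─┘ ┌───┐ │ ┌───┤ │
│↓ ↲│   │ │ │   │↑│
│ ╶─┴─┐ ╵ │ └─┐ │ │
│↳ → ↓│   │   │ │A│
├───┐ │ ╶─┼─╴ │ │ │
│↓ ↰│↓│   │   │ │ │
│ ╷ ╵ ├───┤ ┌─┤ ╵ │
│↓│↑ ↲│↱ ↓│ │ │   │
│ ├───┘ ╷ │ │ ╵ ╶─┤
│↓│↱ → ↑│↓│B│     │
│ │ ┌───┤ │ └─┬─┐ │
│↓│↑│   │↓│↑ ↰│ │ │
│ ╵ └─╴ │ └─╴ │ ╵ │
│↳ ↑    │↳ → ↑│   │
└───────┴─────┴───┘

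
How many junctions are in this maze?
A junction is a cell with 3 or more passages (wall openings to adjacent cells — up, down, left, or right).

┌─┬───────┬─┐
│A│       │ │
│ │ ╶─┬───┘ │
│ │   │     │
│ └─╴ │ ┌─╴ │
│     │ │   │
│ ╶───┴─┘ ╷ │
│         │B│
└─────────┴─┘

Checking each cell for number of passages:

Junctions found (3+ passages):
  (1, 5): 3 passages
  (2, 0): 3 passages
  (2, 5): 3 passages
Total junctions: 3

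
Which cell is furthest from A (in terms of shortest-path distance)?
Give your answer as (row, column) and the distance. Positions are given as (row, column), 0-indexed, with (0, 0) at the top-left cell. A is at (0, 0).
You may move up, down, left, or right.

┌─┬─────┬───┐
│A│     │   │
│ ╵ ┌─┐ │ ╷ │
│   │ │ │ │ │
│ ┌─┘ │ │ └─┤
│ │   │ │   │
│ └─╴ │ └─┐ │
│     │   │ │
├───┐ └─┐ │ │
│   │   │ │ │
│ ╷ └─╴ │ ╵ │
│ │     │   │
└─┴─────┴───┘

Computing BFS distances from A to all cells:
Furthest cell: (1, 5)
Distance: 20 steps

Path from A to the furthest cell:

┌─┬─────┬───┐
│A│↱ → ↓│↱ ↓│
│ ╵ ┌─┐ │ ╷ │
│↳ ↑│ │↓│↑│B│
│ ┌─┘ │ │ └─┤
│ │   │↓│↑ ↰│
│ └─╴ │ └─┐ │
│     │↳ ↓│↑│
├───┐ └─┐ │ │
│   │   │↓│↑│
│ ╷ └─╴ │ ╵ │
│ │     │↳ ↑│
└─┴─────┴───┘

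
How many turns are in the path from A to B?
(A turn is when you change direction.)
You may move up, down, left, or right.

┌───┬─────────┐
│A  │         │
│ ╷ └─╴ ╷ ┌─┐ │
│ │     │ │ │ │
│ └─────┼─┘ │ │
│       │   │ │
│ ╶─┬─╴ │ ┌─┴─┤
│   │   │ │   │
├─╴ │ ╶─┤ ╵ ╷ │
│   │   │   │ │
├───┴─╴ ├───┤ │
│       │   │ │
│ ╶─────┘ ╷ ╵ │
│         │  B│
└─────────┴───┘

Directions: down, down, right, right, right, down, left, down, right, down, left, left, left, down, right, right, right, right, up, right, down, right
Number of turns: 13

Solution:

┌───┬─────────┐
│A  │         │
│ ╷ └─╴ ╷ ┌─┐ │
│↓│     │ │ │ │
│ └─────┼─┘ │ │
│↳ → → ↓│   │ │
│ ╶─┬─╴ │ ┌─┴─┤
│   │↓ ↲│ │   │
├─╴ │ ╶─┤ ╵ ╷ │
│   │↳ ↓│   │ │
├───┴─╴ ├───┤ │
│↓ ← ← ↲│↱ ↓│ │
│ ╶─────┘ ╷ ╵ │
│↳ → → → ↑│↳ B│
└─────────┴───┘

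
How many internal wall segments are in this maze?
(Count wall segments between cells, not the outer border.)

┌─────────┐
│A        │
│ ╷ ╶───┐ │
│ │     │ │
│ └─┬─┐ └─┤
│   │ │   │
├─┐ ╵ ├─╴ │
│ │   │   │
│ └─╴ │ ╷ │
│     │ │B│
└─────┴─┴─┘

Counting internal wall segments:
Total internal walls: 16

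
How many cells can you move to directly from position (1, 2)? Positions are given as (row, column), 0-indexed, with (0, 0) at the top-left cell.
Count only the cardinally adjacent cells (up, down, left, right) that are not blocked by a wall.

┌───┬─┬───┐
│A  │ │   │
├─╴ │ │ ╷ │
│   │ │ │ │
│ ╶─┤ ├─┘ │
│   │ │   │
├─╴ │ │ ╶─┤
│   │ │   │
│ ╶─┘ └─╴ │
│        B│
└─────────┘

Checking passable neighbors of (1, 2):
Neighbors: (0, 2), (2, 2)
Count: 2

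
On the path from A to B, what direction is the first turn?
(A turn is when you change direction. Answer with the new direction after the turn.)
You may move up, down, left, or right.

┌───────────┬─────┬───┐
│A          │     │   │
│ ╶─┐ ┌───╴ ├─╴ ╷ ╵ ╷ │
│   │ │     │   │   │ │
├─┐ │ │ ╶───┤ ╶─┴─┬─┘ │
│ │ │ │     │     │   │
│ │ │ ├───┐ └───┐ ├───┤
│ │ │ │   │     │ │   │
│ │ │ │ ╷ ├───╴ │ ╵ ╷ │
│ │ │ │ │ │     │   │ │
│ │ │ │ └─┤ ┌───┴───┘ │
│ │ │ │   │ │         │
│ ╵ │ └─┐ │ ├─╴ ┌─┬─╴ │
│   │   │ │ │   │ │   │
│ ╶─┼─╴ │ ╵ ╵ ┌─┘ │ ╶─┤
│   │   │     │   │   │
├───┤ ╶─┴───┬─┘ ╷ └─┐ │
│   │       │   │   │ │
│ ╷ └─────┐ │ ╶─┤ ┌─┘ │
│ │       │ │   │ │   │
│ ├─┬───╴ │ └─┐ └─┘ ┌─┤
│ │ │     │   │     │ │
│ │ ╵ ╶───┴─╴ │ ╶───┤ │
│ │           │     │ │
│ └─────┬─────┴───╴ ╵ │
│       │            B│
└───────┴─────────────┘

Directions: right, right, right, right, right, down, left, left, down, right, right, down, right, right, down, left, left, down, down, down, right, up, right, up, right, right, right, down, left, down, right, down, down, left, down, left, left, down, right, right, down, right
First turn direction: down

Solution:

┌───────────┬─────┬───┐
│A → → → → ↓│     │   │
│ ╶─┐ ┌───╴ ├─╴ ╷ ╵ ╷ │
│   │ │↓ ← ↲│   │   │ │
├─┐ │ │ ╶───┤ ╶─┴─┬─┘ │
│ │ │ │↳ → ↓│     │   │
│ │ │ ├───┐ └───┐ ├───┤
│ │ │ │   │↳ → ↓│ │   │
│ │ │ │ ╷ ├───╴ │ ╵ ╷ │
│ │ │ │ │ │↓ ← ↲│   │ │
│ │ │ │ └─┤ ┌───┴───┘ │
│ │ │ │   │↓│  ↱ → → ↓│
│ ╵ │ └─┐ │ ├─╴ ┌─┬─╴ │
│   │   │ │↓│↱ ↑│ │↓ ↲│
│ ╶─┼─╴ │ ╵ ╵ ┌─┘ │ ╶─┤
│   │   │  ↳ ↑│   │↳ ↓│
├───┤ ╶─┴───┬─┘ ╷ └─┐ │
│   │       │   │   │↓│
│ ╷ └─────┐ │ ╶─┤ ┌─┘ │
│ │       │ │   │ │↓ ↲│
│ ├─┬───╴ │ └─┐ └─┘ ┌─┤
│ │ │     │   │↓ ← ↲│ │
│ │ ╵ ╶───┴─╴ │ ╶───┤ │
│ │           │↳ → ↓│ │
│ └─────┬─────┴───╴ ╵ │
│       │          ↳ B│
└───────┴─────────────┘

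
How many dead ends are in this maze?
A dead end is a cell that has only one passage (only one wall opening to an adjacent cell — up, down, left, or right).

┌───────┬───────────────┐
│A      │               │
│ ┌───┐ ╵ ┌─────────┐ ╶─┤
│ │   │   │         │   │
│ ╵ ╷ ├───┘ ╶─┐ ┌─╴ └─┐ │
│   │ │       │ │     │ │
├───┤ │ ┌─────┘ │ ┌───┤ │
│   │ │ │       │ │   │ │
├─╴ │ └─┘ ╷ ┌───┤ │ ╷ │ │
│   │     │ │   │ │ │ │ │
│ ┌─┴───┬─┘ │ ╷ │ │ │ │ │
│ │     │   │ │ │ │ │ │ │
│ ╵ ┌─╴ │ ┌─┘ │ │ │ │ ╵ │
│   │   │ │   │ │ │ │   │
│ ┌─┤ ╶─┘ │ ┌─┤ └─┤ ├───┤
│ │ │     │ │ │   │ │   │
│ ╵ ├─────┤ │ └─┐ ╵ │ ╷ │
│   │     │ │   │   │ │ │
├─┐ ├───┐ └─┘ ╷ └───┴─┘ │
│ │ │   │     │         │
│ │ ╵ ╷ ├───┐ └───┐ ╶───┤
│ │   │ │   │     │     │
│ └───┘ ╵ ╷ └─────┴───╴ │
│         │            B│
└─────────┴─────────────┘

Checking each cell for number of passages:

Dead ends found at positions:
  (0, 11)
  (2, 6)
  (2, 10)
  (3, 0)
  (3, 3)
  (6, 8)
  (7, 1)
  (7, 6)
  (8, 2)
  (8, 5)
  (8, 10)
  (9, 0)
  (10, 8)
Total dead ends: 13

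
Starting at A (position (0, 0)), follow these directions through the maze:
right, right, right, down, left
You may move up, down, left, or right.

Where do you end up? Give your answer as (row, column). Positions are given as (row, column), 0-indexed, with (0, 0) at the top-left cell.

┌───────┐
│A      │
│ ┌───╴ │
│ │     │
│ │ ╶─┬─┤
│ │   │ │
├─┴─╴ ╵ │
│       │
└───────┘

Following directions step by step:
Start: (0, 0)
  right: (0, 0) → (0, 1)
  right: (0, 1) → (0, 2)
  right: (0, 2) → (0, 3)
  down: (0, 3) → (1, 3)
  left: (1, 3) → (1, 2)
Final position: (1, 2)

Path taken:

┌───────┐
│A → → ↓│
│ ┌───╴ │
│ │  B ↲│
│ │ ╶─┬─┤
│ │   │ │
├─┴─╴ ╵ │
│       │
└───────┘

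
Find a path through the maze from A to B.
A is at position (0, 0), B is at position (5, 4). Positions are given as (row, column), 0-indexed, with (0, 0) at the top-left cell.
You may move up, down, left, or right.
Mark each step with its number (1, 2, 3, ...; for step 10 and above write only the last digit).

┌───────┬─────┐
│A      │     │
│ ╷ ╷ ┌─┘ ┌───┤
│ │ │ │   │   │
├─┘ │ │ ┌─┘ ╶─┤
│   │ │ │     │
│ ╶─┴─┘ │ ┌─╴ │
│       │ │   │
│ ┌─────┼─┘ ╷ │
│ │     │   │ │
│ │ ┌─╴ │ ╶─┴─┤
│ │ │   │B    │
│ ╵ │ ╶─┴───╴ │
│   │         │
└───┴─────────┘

Finding the shortest path from (0, 0) to (5, 4):
Path length: 23 steps
Directions: right → down → down → left → down → down → down → down → right → up → up → right → right → down → left → down → right → right → right → right → up → left → left

Solution:

┌───────┬─────┐
│A 1    │     │
│ ╷ ╷ ┌─┘ ┌───┤
│ │2│ │   │   │
├─┘ │ │ ┌─┘ ╶─┤
│4 3│ │ │     │
│ ╶─┴─┘ │ ┌─╴ │
│5      │ │   │
│ ┌─────┼─┘ ╷ │
│6│1 2 3│   │ │
│ │ ┌─╴ │ ╶─┴─┤
│7│0│5 4│B 2 1│
│ ╵ │ ╶─┴───╴ │
│8 9│6 7 8 9 0│
└───┴─────────┘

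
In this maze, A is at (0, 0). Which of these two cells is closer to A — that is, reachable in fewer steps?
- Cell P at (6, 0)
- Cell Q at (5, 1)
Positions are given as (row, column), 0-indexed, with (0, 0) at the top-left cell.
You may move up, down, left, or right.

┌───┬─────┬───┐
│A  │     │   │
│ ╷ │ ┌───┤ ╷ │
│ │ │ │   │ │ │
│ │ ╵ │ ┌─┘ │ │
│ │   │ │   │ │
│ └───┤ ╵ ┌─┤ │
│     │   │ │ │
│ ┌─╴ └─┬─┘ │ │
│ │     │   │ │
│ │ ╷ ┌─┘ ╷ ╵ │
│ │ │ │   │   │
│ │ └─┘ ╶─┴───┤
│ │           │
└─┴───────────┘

Shortest path A → P at (6, 0): 6 steps
Shortest path A → Q at (5, 1): 8 steps

P is closer (6 steps vs 8 steps).

Path to P:

┌───┬─────┬───┐
│A  │     │   │
│ ╷ │ ┌───┤ ╷ │
│↓│ │ │   │ │ │
│ │ ╵ │ ┌─┘ │ │
│↓│   │ │   │ │
│ └───┤ ╵ ┌─┤ │
│↓    │   │ │ │
│ ┌─╴ └─┬─┘ │ │
│↓│     │   │ │
│ │ ╷ ┌─┘ ╷ ╵ │
│↓│ │ │   │   │
│ │ └─┘ ╶─┴───┤
│P│           │
└─┴───────────┘

Path to Q:

┌───┬─────┬───┐
│A  │     │   │
│ ╷ │ ┌───┤ ╷ │
│↓│ │ │   │ │ │
│ │ ╵ │ ┌─┘ │ │
│↓│   │ │   │ │
│ └───┤ ╵ ┌─┤ │
│↳ → ↓│   │ │ │
│ ┌─╴ └─┬─┘ │ │
│ │↓ ↲  │   │ │
│ │ ╷ ┌─┘ ╷ ╵ │
│ │Q│ │   │   │
│ │ └─┘ ╶─┴───┤
│ │           │
└─┴───────────┘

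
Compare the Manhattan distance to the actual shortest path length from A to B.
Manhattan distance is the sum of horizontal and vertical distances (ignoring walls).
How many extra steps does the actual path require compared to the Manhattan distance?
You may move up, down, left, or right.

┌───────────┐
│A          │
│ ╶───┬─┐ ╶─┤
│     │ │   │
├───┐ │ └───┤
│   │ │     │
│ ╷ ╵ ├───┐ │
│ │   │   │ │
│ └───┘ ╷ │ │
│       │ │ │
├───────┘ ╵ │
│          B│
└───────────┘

Manhattan distance: |5 - 0| + |5 - 0| = 10
Actual path length: 18
Extra steps: 18 - 10 = 8

Solution:

┌───────────┐
│A          │
│ ╶───┬─┐ ╶─┤
│↳ → ↓│ │   │
├───┐ │ └───┤
│↓ ↰│↓│     │
│ ╷ ╵ ├───┐ │
│↓│↑ ↲│↱ ↓│ │
│ └───┘ ╷ │ │
│↳ → → ↑│↓│ │
├───────┘ ╵ │
│        ↳ B│
└───────────┘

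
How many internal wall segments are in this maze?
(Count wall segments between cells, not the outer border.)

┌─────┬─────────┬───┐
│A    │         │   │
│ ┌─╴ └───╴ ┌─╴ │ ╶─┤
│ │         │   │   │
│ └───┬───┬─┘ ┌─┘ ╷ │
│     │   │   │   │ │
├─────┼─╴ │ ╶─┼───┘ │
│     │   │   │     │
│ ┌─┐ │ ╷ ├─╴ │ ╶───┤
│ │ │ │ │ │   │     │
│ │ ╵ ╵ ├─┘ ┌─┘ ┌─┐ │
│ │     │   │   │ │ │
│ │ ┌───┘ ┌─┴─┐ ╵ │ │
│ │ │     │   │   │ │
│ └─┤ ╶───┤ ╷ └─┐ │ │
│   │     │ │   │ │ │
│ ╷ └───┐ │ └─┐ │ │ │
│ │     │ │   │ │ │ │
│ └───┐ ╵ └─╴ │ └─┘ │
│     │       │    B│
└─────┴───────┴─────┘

Counting internal wall segments:
Total internal walls: 81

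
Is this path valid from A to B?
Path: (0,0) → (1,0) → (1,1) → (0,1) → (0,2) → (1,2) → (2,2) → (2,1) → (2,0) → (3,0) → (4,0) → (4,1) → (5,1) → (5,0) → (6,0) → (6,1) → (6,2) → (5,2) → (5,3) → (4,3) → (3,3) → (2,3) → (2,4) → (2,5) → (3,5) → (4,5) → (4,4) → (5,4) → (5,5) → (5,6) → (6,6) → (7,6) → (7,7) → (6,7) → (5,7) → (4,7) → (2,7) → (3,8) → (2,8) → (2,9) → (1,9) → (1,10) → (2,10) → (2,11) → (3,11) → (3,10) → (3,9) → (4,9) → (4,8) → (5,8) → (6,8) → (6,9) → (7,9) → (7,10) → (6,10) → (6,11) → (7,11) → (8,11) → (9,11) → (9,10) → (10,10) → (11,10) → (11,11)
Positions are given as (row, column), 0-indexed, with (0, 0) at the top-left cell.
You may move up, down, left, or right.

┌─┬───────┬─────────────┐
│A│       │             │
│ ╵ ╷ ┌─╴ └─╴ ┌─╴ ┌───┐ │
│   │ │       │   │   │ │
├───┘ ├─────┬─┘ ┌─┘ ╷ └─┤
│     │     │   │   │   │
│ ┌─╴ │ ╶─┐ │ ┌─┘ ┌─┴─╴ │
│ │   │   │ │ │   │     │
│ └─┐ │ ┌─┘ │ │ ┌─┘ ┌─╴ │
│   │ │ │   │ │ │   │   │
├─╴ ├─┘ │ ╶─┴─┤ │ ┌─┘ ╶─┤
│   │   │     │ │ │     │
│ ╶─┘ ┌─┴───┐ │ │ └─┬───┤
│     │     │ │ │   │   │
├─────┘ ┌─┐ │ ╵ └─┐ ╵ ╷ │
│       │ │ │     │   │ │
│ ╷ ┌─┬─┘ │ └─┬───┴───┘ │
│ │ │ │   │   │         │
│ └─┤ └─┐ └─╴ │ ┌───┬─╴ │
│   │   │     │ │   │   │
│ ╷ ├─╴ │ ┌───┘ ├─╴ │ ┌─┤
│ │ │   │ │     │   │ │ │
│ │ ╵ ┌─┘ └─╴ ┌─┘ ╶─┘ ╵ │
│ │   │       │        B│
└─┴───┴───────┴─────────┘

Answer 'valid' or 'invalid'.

Checking path validity:
Result: Invalid move at step 36: cannot move from (4, 7) to (2, 7).

invalid

Correct solution:

┌─┬───────┬─────────────┐
│A│↱ ↓    │             │
│ ╵ ╷ ┌─╴ └─╴ ┌─╴ ┌───┐ │
│↳ ↑│↓│       │   │↱ ↓│ │
├───┘ ├─────┬─┘ ┌─┘ ╷ └─┤
│↓ ← ↲│↱ → ↓│   │↱ ↑│↳ ↓│
│ ┌─╴ │ ╶─┐ │ ┌─┘ ┌─┴─╴ │
│↓│   │↑  │↓│ │↱ ↑│↓ ← ↲│
│ └─┐ │ ┌─┘ │ │ ┌─┘ ┌─╴ │
│↳ ↓│ │↑│↓ ↲│ │↑│↓ ↲│   │
├─╴ ├─┘ │ ╶─┴─┤ │ ┌─┘ ╶─┤
│↓ ↲│↱ ↑│↳ → ↓│↑│↓│     │
│ ╶─┘ ┌─┴───┐ │ │ └─┬───┤
│↳ → ↑│     │↓│↑│↳ ↓│↱ ↓│
├─────┘ ┌─┐ │ ╵ └─┐ ╵ ╷ │
│       │ │ │↳ ↑  │↳ ↑│↓│
│ ╷ ┌─┬─┘ │ └─┬───┴───┘ │
│ │ │ │   │   │        ↓│
│ └─┤ └─┐ └─╴ │ ┌───┬─╴ │
│   │   │     │ │   │↓ ↲│
│ ╷ ├─╴ │ ┌───┘ ├─╴ │ ┌─┤
│ │ │   │ │     │   │↓│ │
│ │ ╵ ┌─┘ └─╴ ┌─┘ ╶─┘ ╵ │
│ │   │       │      ↳ B│
└─┴───┴───────┴─────────┘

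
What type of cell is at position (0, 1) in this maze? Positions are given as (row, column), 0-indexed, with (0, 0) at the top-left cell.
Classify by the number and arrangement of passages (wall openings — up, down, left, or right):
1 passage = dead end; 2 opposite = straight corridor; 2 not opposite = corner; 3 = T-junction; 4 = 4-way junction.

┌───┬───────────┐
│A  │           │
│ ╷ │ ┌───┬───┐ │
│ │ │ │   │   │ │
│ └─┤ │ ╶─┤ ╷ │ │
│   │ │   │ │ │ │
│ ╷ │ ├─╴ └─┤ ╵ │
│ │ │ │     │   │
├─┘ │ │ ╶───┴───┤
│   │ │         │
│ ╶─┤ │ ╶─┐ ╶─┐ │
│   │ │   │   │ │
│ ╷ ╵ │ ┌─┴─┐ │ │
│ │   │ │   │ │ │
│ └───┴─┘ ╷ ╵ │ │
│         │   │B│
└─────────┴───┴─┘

Checking cell at (0, 1):
Number of passages: 2
Cell type: corner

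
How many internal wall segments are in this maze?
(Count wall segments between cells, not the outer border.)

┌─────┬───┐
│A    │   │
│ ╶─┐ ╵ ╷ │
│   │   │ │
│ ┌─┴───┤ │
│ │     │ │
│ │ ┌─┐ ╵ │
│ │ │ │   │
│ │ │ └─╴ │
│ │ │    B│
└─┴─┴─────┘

Counting internal wall segments:
Total internal walls: 16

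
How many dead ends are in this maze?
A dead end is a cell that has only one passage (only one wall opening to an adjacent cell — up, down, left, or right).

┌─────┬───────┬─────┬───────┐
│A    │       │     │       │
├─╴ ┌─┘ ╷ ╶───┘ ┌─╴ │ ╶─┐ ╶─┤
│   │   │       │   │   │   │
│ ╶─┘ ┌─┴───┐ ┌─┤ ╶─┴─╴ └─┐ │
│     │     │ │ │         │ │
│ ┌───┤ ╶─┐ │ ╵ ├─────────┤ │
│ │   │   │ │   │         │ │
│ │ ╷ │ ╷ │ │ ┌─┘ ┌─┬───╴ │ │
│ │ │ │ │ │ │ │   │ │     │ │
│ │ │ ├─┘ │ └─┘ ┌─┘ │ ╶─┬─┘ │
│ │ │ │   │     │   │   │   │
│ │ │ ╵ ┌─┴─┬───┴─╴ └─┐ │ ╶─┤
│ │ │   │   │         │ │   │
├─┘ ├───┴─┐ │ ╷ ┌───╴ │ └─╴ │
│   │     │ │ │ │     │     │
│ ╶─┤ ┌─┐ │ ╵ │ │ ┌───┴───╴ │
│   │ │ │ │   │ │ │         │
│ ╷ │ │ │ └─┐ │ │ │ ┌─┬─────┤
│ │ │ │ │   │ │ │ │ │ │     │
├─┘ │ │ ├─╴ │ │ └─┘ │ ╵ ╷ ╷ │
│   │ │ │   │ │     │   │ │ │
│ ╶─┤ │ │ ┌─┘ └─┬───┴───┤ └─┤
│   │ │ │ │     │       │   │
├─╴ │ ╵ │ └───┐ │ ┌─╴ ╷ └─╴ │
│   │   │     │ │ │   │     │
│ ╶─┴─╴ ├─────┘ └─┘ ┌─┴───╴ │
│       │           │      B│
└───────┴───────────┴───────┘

Checking each cell for number of passages:

Dead ends found at positions:
  (0, 0)
  (0, 2)
  (0, 6)
  (0, 13)
  (2, 7)
  (2, 12)
  (4, 3)
  (4, 6)
  (4, 9)
  (5, 8)
  (6, 0)
  (6, 4)
  (8, 3)
  (9, 0)
  (9, 8)
  (9, 10)
  (10, 13)
  (11, 5)
  (12, 6)
  (12, 8)
  (13, 4)
  (13, 10)
Total dead ends: 22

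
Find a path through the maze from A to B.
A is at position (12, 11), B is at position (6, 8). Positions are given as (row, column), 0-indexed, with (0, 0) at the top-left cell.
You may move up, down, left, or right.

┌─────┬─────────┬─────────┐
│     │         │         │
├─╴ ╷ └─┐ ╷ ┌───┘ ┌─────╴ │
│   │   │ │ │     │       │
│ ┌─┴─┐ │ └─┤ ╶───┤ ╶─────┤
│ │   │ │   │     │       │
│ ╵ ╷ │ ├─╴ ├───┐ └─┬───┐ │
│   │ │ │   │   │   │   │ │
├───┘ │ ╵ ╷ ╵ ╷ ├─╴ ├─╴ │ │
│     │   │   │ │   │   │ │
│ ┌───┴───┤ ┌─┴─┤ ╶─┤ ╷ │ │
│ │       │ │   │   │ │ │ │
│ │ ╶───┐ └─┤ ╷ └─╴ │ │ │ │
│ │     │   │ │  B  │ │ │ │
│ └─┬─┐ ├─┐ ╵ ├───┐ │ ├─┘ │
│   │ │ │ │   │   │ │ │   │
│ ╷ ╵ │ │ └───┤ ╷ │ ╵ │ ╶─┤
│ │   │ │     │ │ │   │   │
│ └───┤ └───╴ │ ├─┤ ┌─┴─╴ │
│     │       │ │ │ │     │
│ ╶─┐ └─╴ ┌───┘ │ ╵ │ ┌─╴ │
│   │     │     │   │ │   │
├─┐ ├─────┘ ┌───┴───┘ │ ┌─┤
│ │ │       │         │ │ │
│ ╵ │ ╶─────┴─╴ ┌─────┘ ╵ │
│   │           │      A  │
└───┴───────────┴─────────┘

Finding the shortest path from (12, 11) to (6, 8):
Path length: 39 steps
Directions: up → up → right → up → up → left → up → right → up → up → up → up → up → left → left → left → up → right → right → right → up → left → left → left → left → down → left → left → down → right → right → down → right → down → left → down → right → down → left

Solution:

┌─────┬─────────┬─────────┐
│     │         │↓ ← ← ← ↰│
├─╴ ╷ └─┐ ╷ ┌───┘ ┌─────╴ │
│   │   │ │ │↓ ← ↲│↱ → → ↑│
│ ┌─┴─┐ │ └─┤ ╶───┤ ╶─────┤
│ │   │ │   │↳ → ↓│↑ ← ← ↰│
│ ╵ ╷ │ ├─╴ ├───┐ └─┬───┐ │
│   │ │ │   │   │↳ ↓│   │↑│
├───┘ │ ╵ ╷ ╵ ╷ ├─╴ ├─╴ │ │
│     │   │   │ │↓ ↲│   │↑│
│ ┌───┴───┤ ┌─┴─┤ ╶─┤ ╷ │ │
│ │       │ │   │↳ ↓│ │ │↑│
│ │ ╶───┐ └─┤ ╷ └─╴ │ │ │ │
│ │     │   │ │  B ↲│ │ │↑│
│ └─┬─┐ ├─┐ ╵ ├───┐ │ ├─┘ │
│   │ │ │ │   │   │ │ │↱ ↑│
│ ╷ ╵ │ │ └───┤ ╷ │ ╵ │ ╶─┤
│ │   │ │     │ │ │   │↑ ↰│
│ └───┤ └───╴ │ ├─┤ ┌─┴─╴ │
│     │       │ │ │ │    ↑│
│ ╶─┐ └─╴ ┌───┘ │ ╵ │ ┌─╴ │
│   │     │     │   │ │↱ ↑│
├─┐ ├─────┘ ┌───┴───┘ │ ┌─┤
│ │ │       │         │↑│ │
│ ╵ │ ╶─────┴─╴ ┌─────┘ ╵ │
│   │           │      A  │
└───┴───────────┴─────────┘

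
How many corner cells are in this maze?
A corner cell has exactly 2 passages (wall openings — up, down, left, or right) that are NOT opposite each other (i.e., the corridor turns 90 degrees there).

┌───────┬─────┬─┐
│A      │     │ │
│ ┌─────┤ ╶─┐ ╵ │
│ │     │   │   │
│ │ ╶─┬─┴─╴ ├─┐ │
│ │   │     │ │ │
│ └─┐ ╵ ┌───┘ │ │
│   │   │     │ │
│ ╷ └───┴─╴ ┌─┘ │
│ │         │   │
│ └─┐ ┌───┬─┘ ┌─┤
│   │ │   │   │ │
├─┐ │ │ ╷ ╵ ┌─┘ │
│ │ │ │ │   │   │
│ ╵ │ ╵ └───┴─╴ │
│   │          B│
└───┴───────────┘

Counting corner cells (2 non-opposite passages):
Total corners: 31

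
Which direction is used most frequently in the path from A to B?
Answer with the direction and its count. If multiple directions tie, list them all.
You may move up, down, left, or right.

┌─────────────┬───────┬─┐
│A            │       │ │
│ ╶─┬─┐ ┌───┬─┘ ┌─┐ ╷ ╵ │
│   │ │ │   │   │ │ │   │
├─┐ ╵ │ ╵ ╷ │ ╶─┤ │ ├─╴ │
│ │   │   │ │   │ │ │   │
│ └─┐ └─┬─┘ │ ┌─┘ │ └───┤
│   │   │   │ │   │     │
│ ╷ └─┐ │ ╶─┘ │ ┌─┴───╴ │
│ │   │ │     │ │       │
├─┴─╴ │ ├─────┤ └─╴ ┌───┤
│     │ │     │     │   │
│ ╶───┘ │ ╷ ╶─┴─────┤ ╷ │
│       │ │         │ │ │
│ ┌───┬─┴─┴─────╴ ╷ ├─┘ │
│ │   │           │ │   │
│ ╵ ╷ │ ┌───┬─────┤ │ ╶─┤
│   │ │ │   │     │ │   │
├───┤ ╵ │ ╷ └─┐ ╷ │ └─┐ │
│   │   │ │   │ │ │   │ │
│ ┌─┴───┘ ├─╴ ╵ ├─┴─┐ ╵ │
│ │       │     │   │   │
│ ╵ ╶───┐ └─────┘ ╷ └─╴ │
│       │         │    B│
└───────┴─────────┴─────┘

Directions: down, right, down, right, down, right, down, down, down, left, left, left, down, down, right, up, right, down, down, right, up, up, right, right, right, right, right, up, right, down, down, down, right, down, right, down
Counts: {'down': 15, 'right': 14, 'left': 3, 'up': 4}
Most common: down (15 times)

Solution:

┌─────────────┬───────┬─┐
│A            │       │ │
│ ╶─┬─┐ ┌───┬─┘ ┌─┐ ╷ ╵ │
│↳ ↓│ │ │   │   │ │ │   │
├─┐ ╵ │ ╵ ╷ │ ╶─┤ │ ├─╴ │
│ │↳ ↓│   │ │   │ │ │   │
│ └─┐ └─┬─┘ │ ┌─┘ │ └───┤
│   │↳ ↓│   │ │   │     │
│ ╷ └─┐ │ ╶─┘ │ ┌─┴───╴ │
│ │   │↓│     │ │       │
├─┴─╴ │ ├─────┤ └─╴ ┌───┤
│     │↓│     │     │   │
│ ╶───┘ │ ╷ ╶─┴─────┤ ╷ │
│↓ ← ← ↲│ │      ↱ ↓│ │ │
│ ┌───┬─┴─┴─────╴ ╷ ├─┘ │
│↓│↱ ↓│↱ → → → → ↑│↓│   │
│ ╵ ╷ │ ┌───┬─────┤ │ ╶─┤
│↳ ↑│↓│↑│   │     │↓│   │
├───┤ ╵ │ ╷ └─┐ ╷ │ └─┐ │
│   │↳ ↑│ │   │ │ │↳ ↓│ │
│ ┌─┴───┘ ├─╴ ╵ ├─┴─┐ ╵ │
│ │       │     │   │↳ ↓│
│ ╵ ╶───┐ └─────┘ ╷ └─╴ │
│       │         │    B│
└───────┴─────────┴─────┘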